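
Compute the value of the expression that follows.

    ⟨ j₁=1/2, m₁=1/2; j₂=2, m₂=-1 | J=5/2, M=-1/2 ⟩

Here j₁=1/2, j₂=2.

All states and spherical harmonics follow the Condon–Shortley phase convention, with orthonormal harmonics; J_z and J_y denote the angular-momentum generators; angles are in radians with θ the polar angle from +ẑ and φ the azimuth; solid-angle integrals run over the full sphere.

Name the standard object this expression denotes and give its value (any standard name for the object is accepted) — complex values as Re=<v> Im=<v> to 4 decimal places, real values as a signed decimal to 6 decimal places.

Clebsch–Gordan coefficient, +√(2/5) ≈ +0.632456

This is a Clebsch–Gordan (vector-coupling) coefficient.
j₁+j₂−J=0  J+j₁−j₂=1  J−j₁+j₂=4  j₁+j₂+J+1=6
(j₁±m₁, j₂±m₂, J±M) = (1,0,1,3,2,3)
P² = 72/5
sum k=0..0:
  [0] +1/6 = 1/6
S = 1/6
C² = P²·S² = 2/5 ; C = +0.632456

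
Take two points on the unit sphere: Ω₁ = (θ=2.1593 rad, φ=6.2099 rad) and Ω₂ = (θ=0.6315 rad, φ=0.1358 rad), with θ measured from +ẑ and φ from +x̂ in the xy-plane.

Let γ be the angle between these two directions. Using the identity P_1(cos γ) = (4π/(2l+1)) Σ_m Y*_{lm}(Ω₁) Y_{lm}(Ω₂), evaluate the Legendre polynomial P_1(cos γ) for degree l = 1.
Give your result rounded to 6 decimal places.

0.032289

Expand P_1 via completeness: Σ_{m} conj(Y_{1,m}) at Ω₁ times Y_{1,m} at Ω₂ —
  term(m=-1) = 0.05734 - 0.01217j   from Y*(Ω₁)=0.28660 - 0.02104j, Y(Ω₂)=0.20209 - 0.02761j
  term(m=+0) = -0.10697 + 0.00000j   from Y*(Ω₁)=-0.27123 + 0.00000j, Y(Ω₂)=0.39437 + 0.00000j
  term(m=+1) = 0.05734 + 0.01217j   from Y*(Ω₁)=-0.28660 - 0.02104j, Y(Ω₂)=-0.20209 - 0.02761j
Accumulated sum 0.00771 + 0.00000j; after 4π/(2l+1) scaling, 0.03229 + 0.00000j ⇒ P_1 = 0.032289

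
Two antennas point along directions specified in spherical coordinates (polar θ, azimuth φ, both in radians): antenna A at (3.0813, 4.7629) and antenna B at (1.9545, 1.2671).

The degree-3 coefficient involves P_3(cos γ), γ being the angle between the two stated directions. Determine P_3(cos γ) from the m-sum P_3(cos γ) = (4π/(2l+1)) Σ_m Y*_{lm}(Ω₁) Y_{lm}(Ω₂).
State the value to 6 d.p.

-0.399007

Summing Y*_{l m}(θ₁,φ₁)·Y_{l m}(θ₂,φ₂) over m ∈ [−3, 3]; prefactor 4π/(2·3+1) = 1.795196:
  term(m=-3) = (-0.000015, -0.000027)   from Y*(Ω₁)=(-0.000014, 0.000090), Y(Ω₂)=(-0.262863, 0.203886)
  term(m=-2) = (0.000925, 0.000793)   from Y*(Ω₁)=(0.003685, 0.000374), Y(Ω₂)=(0.270131, 0.187753)
  term(m=-1) = (0.006523, 0.002412)   from Y*(Ω₁)=(0.003915, -0.077442), Y(Ω₂)=(-0.026821, 0.085585)
  term(m=+0) = (-0.237130, -0.000000)   from Y*(Ω₁)=(-0.738234, -0.000000), Y(Ω₂)=(0.321213, 0.000000)
  term(m=+1) = (0.006523, -0.002412)   from Y*(Ω₁)=(-0.003915, -0.077442), Y(Ω₂)=(0.026821, 0.085585)
  term(m=+2) = (0.000925, -0.000793)   from Y*(Ω₁)=(0.003685, -0.000374), Y(Ω₂)=(0.270131, -0.187753)
  term(m=+3) = (-0.000015, 0.000027)   from Y*(Ω₁)=(0.000014, 0.000090), Y(Ω₂)=(0.262863, 0.203886)
Total Σ_m = (-0.222264, -0.000000). Multiply by 1.795196: (-0.399007, -0.000000). P_3(cos γ) = -0.399007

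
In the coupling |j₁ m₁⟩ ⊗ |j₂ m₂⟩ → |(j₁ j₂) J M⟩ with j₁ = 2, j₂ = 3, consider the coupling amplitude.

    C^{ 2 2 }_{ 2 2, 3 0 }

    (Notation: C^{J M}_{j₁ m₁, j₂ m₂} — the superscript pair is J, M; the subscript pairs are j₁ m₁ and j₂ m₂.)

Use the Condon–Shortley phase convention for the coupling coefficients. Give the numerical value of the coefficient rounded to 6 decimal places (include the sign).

+0.267261

j₁+j₂−J=3  J+j₁−j₂=1  J−j₁+j₂=3  j₁+j₂+J+1=8
(j₁±m₁, j₂±m₂, J±M) = (4,0,3,3,4,0)
P² = 648/7
sum k=0..0:
  [0] +1/36 = 1/36
S = 1/36
C² = P²·S² = 1/14 ; C = +0.267261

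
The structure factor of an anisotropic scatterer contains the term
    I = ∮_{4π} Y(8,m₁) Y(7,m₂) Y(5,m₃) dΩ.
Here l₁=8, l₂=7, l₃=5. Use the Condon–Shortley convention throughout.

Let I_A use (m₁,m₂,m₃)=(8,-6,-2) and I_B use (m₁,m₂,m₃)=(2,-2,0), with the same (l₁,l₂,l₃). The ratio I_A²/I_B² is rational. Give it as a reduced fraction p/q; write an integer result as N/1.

20449/240

Same 8,7,5: normalisation and zero-m 3j drop out of the ratio.
A: Δ: 10! 6! 4! / 21! → 1/814773960; sum: t=0:+1/15676416000 = 1/15676416000; 3j²(8 7 5; 8 -6 -2) = Δ·Π!·Σ² = 286/14535  (sign -1)
B: Δ: 10! 6! 4! / 21! → 1/814773960; sum: t=1:−1/1045094400 t=2:+1/23224320 t=3:−1/4354560 t=4:+1/4976640 t=5:−1/41472000 = -1/93312000; 3j²(8 7 5; 2 -2 0) = Δ·Π!·Σ² = 32/138567  (sign +1)
I_A²/I_B² = (286/14535)/(32/138567) = 20449/240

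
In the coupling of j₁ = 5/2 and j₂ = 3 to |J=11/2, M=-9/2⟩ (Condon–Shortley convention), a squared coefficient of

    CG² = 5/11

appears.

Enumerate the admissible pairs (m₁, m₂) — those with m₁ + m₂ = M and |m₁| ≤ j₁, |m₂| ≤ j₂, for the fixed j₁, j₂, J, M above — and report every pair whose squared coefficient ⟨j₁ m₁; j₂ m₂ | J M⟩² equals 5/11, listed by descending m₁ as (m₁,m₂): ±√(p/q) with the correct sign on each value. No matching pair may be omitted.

Admissible pairs with m₁+m₂ = M = -9/2: (-5/2,-2), (-3/2,-3)
  (m₁,m₂)=(-3/2,-3): CG² = 5/11, CG = +√(5/11)   ← matches the target
  (m₁,m₂)=(-5/2,-2): CG² = 6/11, CG = +√(6/11)
Pairs with CG² = 5/11: (-3/2,-3): +√(5/11)

(-3/2,-3): +√(5/11)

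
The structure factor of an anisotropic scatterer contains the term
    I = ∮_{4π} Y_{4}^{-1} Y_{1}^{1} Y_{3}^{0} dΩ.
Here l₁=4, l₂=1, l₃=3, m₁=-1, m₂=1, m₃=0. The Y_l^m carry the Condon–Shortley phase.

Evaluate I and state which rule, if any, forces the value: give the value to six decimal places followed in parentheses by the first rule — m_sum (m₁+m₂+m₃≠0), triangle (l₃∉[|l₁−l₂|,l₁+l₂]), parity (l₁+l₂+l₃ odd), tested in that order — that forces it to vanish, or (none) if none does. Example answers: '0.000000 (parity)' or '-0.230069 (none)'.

Checks pass: Σm=0; 8 even; l₃=3∈[3,5].
(2·4+1)(2·1+1)(2·3+1) = 189
Δ: 2! 6! 0! / 9! → 1/252
sum: t=1:−1/36 = -1/36
3j²(4 1 3; 0 0 0) = Δ·Π!·Σ² = 4/63  (sign +1)
sum: t=2:+1/72 = 1/72
3j²(4 1 3; -1 1 0) = Δ·Π!·Σ² = 5/126  (sign -1)
combine: 4πI² = 189·4/63·5/126 = 10/21
take √, sign -1: I = -0.19466390
No selection rule forces the value: the integral is nonzero (none).

-0.194664 (none)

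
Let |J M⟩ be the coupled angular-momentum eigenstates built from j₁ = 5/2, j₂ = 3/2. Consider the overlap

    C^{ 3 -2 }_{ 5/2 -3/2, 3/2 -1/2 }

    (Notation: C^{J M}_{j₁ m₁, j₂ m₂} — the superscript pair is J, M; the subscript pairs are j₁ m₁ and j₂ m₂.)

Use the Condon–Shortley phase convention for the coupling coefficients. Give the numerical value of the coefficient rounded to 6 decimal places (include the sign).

-0.288675  (= −√(1/12))

√[7·1!4!2!/8! · 1!4!1!2!1!5!] = √(48)
  +(−1)^0/∏(0,1,4,1,0,1)! = 1/24  (running 1/24)
  +(−1)^1/∏(1,0,3,0,1,2)! = -1/12  (running -1/24)
⟨..|..⟩ = √(48)·(-1/24) = -0.288675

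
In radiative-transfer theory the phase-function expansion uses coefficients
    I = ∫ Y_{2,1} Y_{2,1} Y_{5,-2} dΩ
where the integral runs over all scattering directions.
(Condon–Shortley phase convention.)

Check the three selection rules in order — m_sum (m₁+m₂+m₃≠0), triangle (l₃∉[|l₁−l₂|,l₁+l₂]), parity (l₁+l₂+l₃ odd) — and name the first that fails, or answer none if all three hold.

Σmᵢ = 0  ✓
l₃∈[|l₁−l₂|,l₁+l₂]=[0,4] required, l₃=5 fails  ✗
Σlᵢ = 9 ⇒ odd

triangle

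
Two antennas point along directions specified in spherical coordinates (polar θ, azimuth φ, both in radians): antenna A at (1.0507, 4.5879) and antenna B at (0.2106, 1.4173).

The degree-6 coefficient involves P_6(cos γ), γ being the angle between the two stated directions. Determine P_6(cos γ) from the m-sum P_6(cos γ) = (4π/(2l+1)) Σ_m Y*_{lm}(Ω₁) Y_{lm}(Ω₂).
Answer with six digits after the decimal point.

Summing Y*_{l m}(θ₁,φ₁)·Y_{l m}(θ₂,φ₂) over m ∈ [−6, 6]; prefactor 4π/(2·6+1) = 0.966644:
  term(m=-6) = (0.000008, 0.000001)   from Y*(Ω₁)=(-0.151362, 0.140144), Y(Ω₂)=(-0.000024, -0.000032)
  term(m=-5) = (-0.000265, -0.000039)   from Y*(Ω₁)=(-0.238589, -0.332479), Y(Ω₂)=(0.000454, -0.000470)
  term(m=-4) = (0.002238, 0.000261)   from Y*(Ω₁)=(0.305134, -0.165886), Y(Ω₂)=(0.005301, 0.003737)
  term(m=-3) = (0.002612, 0.000228)   from Y*(Ω₁)=(-0.021864, -0.055796), Y(Ω₂)=(-0.019445, 0.039199)
  term(m=-2) = (-0.069724, -0.004050)   from Y*(Ω₁)=(0.340535, -0.086582), Y(Ω₂)=(-0.189477, -0.060067)
  term(m=-1) = (0.038470, 0.001116)   from Y*(Ω₁)=(0.008743, 0.069869), Y(Ω₂)=(0.083567, -0.540140)
  term(m=+0) = (0.196644, 0.000000)   from Y*(Ω₁)=(0.330457, -0.000000), Y(Ω₂)=(0.595066, 0.000000)
  term(m=+1) = (0.038470, -0.001116)   from Y*(Ω₁)=(-0.008743, 0.069869), Y(Ω₂)=(-0.083567, -0.540140)
  term(m=+2) = (-0.069724, 0.004050)   from Y*(Ω₁)=(0.340535, 0.086582), Y(Ω₂)=(-0.189477, 0.060067)
  term(m=+3) = (0.002612, -0.000228)   from Y*(Ω₁)=(0.021864, -0.055796), Y(Ω₂)=(0.019445, 0.039199)
  term(m=+4) = (0.002238, -0.000261)   from Y*(Ω₁)=(0.305134, 0.165886), Y(Ω₂)=(0.005301, -0.003737)
  term(m=+5) = (-0.000265, 0.000039)   from Y*(Ω₁)=(0.238589, -0.332479), Y(Ω₂)=(-0.000454, -0.000470)
  term(m=+6) = (0.000008, -0.000001)   from Y*(Ω₁)=(-0.151362, -0.140144), Y(Ω₂)=(-0.000024, 0.000032)
Σ over m = (0.143322, 0.000000); ×(4π/13) → (0.138541, 0.000000). Real part: 0.138541

0.138541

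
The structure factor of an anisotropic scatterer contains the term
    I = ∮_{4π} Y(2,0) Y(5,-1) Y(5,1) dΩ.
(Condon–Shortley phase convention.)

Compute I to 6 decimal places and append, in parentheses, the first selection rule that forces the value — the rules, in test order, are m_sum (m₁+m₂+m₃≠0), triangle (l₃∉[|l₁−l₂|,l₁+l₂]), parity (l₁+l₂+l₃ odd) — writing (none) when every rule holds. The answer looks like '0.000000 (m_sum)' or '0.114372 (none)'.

-0.145565 (none)

Rules hold: Σm=0, L=12 even, 3≤5≤7.
N = 5·11·11 = 605
Δ = 2!·2!·8!/13! = 1/38610
Racah Σ t=0..2: t=0:+1/2880 t=1:−1/576 t=2:+1/2880 = -1/960
⇒ 3j(2 5 5; 0 0 0)² = 10/429, sgn +1
Racah Σ t=0..2: t=0:+1/2304 t=1:−1/720 t=2:+1/5760 = -1/1280
⇒ 3j(2 5 5; 0 -1 1)² = 27/1430, sgn -1
4πI² = N·(3j₀)²·(3jₘ)² = 45/169
I = -1·√(0.266272/4π) = -0.14556534
No selection rule forces the value: the integral is nonzero (none).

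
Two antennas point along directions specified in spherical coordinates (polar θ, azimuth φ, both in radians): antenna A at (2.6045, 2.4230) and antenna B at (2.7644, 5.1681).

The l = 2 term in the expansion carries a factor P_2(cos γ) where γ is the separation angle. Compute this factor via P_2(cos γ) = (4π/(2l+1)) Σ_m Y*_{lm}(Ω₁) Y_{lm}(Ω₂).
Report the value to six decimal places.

0.085893

Expand P_2 via completeness: Σ_{m} conj(Y_{2,m}) at Ω₁ times Y_{2,m} at Ω₂ —
  [-2]  conj(Y_{2,-2})(Ω₁) = +0.013470-0.100216i ; Y_{2,-2}(Ω₂) = -0.032101+0.041415i ; Δ = +0.003718+0.003775i
  [-1]  conj(Y_{2,-1})(Ω₁) = +0.255638-0.223576i ; Y_{2,-1}(Ω₂) = -0.116423-0.237540i ; Δ = -0.082870-0.034695i
  [+0]  conj(Y_{2,0})(Ω₁) = +0.383098-0.000000i ; Y_{2,0}(Ω₂) = +0.502431+0.000000i ; Δ = +0.192480+0.000000i
  [+1]  conj(Y_{2,1})(Ω₁) = -0.255638-0.223576i ; Y_{2,1}(Ω₂) = +0.116423-0.237540i ; Δ = -0.082870+0.034695i
  [+2]  conj(Y_{2,2})(Ω₁) = +0.013470+0.100216i ; Y_{2,2}(Ω₂) = -0.032101-0.041415i ; Δ = +0.003718-0.003775i
Accumulated sum +0.034176+0.000000i; after 4π/(2l+1) scaling, +0.085893+0.000000i ⇒ P_2 = 0.085893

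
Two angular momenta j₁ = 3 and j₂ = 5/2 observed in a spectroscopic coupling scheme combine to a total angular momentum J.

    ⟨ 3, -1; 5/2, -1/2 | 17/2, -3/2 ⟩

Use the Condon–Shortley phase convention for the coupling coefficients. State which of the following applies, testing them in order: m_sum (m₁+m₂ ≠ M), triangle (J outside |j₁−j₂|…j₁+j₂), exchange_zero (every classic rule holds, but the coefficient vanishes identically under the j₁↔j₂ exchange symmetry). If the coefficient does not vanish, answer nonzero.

m-sum: m₁+m₂ = -1+(-1/2) = -3/2, M = -3/2  ✓
triangle: need |j₁−j₂| ≤ J ≤ j₁+j₂, i.e. J ∈ [1/2, 11/2]; J = 17/2 is outside ✗ ⇒ coefficient is 0

triangle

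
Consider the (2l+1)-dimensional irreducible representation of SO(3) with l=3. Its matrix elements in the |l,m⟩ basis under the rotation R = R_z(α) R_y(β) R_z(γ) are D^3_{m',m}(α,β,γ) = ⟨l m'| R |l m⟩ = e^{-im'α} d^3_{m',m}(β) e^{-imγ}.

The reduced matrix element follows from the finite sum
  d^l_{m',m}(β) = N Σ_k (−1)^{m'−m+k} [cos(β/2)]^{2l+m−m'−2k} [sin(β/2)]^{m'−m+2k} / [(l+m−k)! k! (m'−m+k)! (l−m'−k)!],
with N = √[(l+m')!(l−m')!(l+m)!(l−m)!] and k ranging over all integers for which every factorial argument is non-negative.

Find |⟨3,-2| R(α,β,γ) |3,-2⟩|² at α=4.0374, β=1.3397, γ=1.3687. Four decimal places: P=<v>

First d^3_{-2,-2}(β=1.3397), then the phase factors e^{-i(-2)α} and e^{-i(-2)γ}:
c=cos(1.339700/2)=0.783915, s=sin(1.339700/2)=0.620868; N=√[1·120·1·120]=120.000000
Admissible k: 0..1 (factorial args all ≥0)
  k=0: (−1)^0·120.0000/(120)·0.7839^6·0.6209^0 = +0.232067
  k=1: (−1)^1·120.0000/(24)·0.7839^4·0.6209^2 = -0.727855
d^3_{-2,-2}(1.3397) = +0.232067 -0.727855 = -0.495788
|D^3_{-2,-2}|² = |d^3_{-2,-2}(β)|² = (-0.495788)² = 0.245805 (the z-rotation phases have unit modulus)

P=0.2458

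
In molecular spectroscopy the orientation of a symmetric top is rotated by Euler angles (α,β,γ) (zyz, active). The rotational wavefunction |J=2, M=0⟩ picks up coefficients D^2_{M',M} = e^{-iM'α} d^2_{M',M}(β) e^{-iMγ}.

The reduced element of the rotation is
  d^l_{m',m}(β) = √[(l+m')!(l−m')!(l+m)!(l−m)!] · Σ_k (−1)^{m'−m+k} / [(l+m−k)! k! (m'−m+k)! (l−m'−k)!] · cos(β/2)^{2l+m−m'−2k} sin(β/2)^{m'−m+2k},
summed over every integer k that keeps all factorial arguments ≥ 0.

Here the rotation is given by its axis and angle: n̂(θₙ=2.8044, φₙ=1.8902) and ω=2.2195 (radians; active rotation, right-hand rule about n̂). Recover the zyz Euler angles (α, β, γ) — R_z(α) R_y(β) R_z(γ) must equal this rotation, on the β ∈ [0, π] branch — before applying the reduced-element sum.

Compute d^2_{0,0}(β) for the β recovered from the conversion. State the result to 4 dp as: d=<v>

Axis–angle → zyz. n̂ = (sinθₙcosφₙ, sinθₙsinφₙ, cosθₙ) = (-0.103884, +0.314106, -0.943687), ω = 2.2195.
R = I cosω + sinω [n̂]ₓ + (1−cosω) n̂n̂ᵀ gives
  R = [-0.586842, +0.699649, +0.407562; -0.804338, -0.445884, -0.392719; -0.093040, -0.558282, +0.824418]
β = atan2(√(R₁₃²+R₂₃²), R₃₃) = 0.601623; α = atan2(R₂₃, R₁₃) mod 2π = 5.516333; γ = atan2(R₃₂, −R₃₁) mod 2π = 4.877526
d^2_{0,0}(β=0.6016) via the finite sum:
c=cos(0.601623/2)=0.955096, s=sin(0.601623/2)=0.296295; N=√[2·2·2·2]=4.000000
k∈{0,1,2} keeps every argument non-negative
  k=0: (−1)^0·4.0000/(4)·0.9551^4·0.2963^0 = +0.832125
  k=1: (−1)^1·4.0000/(1)·0.9551^2·0.2963^2 = -0.320335
  k=2: (−1)^2·4.0000/(4)·0.9551^0·0.2963^4 = +0.007707
d^2_{0,0}(0.6016) = +0.832125 -0.320335 +0.007707 = +0.519498

d=0.5195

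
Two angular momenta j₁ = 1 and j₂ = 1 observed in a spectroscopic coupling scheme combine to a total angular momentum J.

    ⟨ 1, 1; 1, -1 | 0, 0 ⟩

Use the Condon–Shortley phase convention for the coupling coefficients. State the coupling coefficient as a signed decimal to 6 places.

√[1·2!0!0!/3! · 2!0!0!2!0!0!] = √(4/3)
  +(−1)^0/∏(0,2,0,0,0,0)! = 1/2  (running 1/2)
⟨..|..⟩ = √(4/3)·(1/2) = +0.577350

+√(1/3) ≈ +0.577350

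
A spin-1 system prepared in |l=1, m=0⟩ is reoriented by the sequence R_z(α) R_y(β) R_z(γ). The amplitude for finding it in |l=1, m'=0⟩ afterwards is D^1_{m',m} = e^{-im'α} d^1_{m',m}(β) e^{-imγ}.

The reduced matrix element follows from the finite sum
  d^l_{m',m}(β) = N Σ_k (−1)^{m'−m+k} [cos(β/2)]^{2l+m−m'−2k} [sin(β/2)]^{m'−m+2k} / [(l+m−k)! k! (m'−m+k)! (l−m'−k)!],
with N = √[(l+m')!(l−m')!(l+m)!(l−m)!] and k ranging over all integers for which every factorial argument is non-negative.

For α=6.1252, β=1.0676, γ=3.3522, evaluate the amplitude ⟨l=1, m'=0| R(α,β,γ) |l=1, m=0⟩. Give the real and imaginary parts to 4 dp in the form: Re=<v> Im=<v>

First d^1_{0,0}(β=1.0676), then the phase factors e^{-i(0)α} and e^{-i(0)γ}:
c=cos(1.067600/2)=0.860880, s=sin(1.067600/2)=0.508808; N=√[1·1·1·1]=1.000000
k: max(0,(0)−(0))=0 … min(1+(0),1−(0))=1
  k=0: (−1)^0·1.0000/(1)·0.8609^2·0.5088^0 = +0.741114
  k=1: (−1)^1·1.0000/(1)·0.8609^0·0.5088^2 = -0.258886
d^1_{0,0}(1.0676) = +0.741114 -0.258886 = +0.482228
Phases: e^{-i·(0)·6.1252}=+1.000000+0.000000i, e^{-i·(0)·3.3522}=+1.000000+0.000000i ⇒ D=+0.482228+0.000000i

Re=0.4822 Im=0.0000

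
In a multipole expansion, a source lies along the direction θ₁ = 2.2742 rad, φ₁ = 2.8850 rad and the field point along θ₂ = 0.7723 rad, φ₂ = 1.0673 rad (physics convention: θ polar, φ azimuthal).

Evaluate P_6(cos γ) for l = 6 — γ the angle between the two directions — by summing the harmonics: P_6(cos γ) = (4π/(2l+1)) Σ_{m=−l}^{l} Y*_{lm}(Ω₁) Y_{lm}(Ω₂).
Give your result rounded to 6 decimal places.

0.187623

Addition theorem: P_6(cos γ) = (4π/13) Σ_m Y*_{lm}(Ω₁) Y_{lm}(Ω₂), m = −6…6:
  m=-6: (+0.002969-0.095005i) × (+0.055358-0.006710i) = -0.000473-0.005279i  (running Σ = -0.000473-0.005279i)
  m=-5: (+0.079275-0.267771i) × (+0.115881+0.160916i) = +0.052275-0.018273i  (running Σ = +0.051802-0.023552i)
  m=-4: (+0.225173-0.371903i) × (-0.168447+0.354863i) = +0.094045+0.142551i  (running Σ = +0.145847+0.118999i)
  m=-3: (+0.215002-0.208388i) × (-0.418395+0.025263i) = -0.084691+0.092620i  (running Σ = +0.061155+0.211619i)
  m=-2: (-0.124521+0.070174i) × (-0.038315-0.060600i) = +0.009024+0.004857i  (running Σ = +0.070179+0.216477i)
  m=-1: (-0.348913+0.091547i) × (-0.169402+0.307528i) = +0.030953-0.122809i  (running Σ = +0.101132+0.093668i)
  m=0: (+0.045074-0.000000i) × (-0.181196+0.000000i) = -0.008167+0.000000i  (running Σ = +0.092965+0.093668i)
  m=1: (+0.348913+0.091547i) × (+0.169402+0.307528i) = +0.030953+0.122809i  (running Σ = +0.123918+0.216477i)
  m=2: (-0.124521-0.070174i) × (-0.038315+0.060600i) = +0.009024-0.004857i  (running Σ = +0.132942+0.211619i)
  m=3: (-0.215002-0.208388i) × (+0.418395+0.025263i) = -0.084691-0.092620i  (running Σ = +0.048251+0.118999i)
  m=4: (+0.225173+0.371903i) × (-0.168447-0.354863i) = +0.094045-0.142551i  (running Σ = +0.142295-0.023552i)
  m=5: (-0.079275-0.267771i) × (-0.115881+0.160916i) = +0.052275+0.018273i  (running Σ = +0.194570-0.005279i)
  m=6: (+0.002969+0.095005i) × (+0.055358+0.006710i) = -0.000473+0.005279i  (running Σ = +0.194097+0.000000i)
Σ over m = +0.194097+0.000000i; ×(4π/13) → +0.187623+0.000000i. Real part: 0.187623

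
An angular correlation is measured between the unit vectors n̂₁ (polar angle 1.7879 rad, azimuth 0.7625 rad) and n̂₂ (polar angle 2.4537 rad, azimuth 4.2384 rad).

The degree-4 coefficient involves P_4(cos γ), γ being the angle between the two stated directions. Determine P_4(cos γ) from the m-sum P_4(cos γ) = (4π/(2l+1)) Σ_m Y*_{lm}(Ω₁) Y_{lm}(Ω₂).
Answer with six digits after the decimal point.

-0.149000

Term-by-term m-sum for l=4 (normalisation 4π/9 = 1.396263):
  term(m=-4) = 0.00670 - 0.02815j   from Y*(Ω₁)=-0.40073 + 0.03681j, Y(Ω₂)=-0.02297 + 0.06814j
  term(m=-3) = -0.03342 + 0.05239j   from Y*(Ω₁)=0.16493 - 0.18930j, Y(Ω₂)=-0.24476 + 0.03670j
  term(m=-2) = -0.07244 + 0.05723j   from Y*(Ω₁)=-0.00986 - 0.21517j, Y(Ω₂)=-0.25000 - 0.34811j
  term(m=-1) = 0.06876 - 0.02388j   from Y*(Ω₁)=0.19250 + 0.18388j, Y(Ω₂)=0.12480 - 0.24327j
  term(m=+0) = -0.04591 + 0.00000j   from Y*(Ω₁)=0.17808 + 0.00000j, Y(Ω₂)=-0.25780 + 0.00000j
  term(m=+1) = 0.06876 + 0.02388j   from Y*(Ω₁)=-0.19250 + 0.18388j, Y(Ω₂)=-0.12480 - 0.24327j
  term(m=+2) = -0.07244 - 0.05723j   from Y*(Ω₁)=-0.00986 + 0.21517j, Y(Ω₂)=-0.25000 + 0.34811j
  term(m=+3) = -0.03342 - 0.05239j   from Y*(Ω₁)=-0.16493 - 0.18930j, Y(Ω₂)=0.24476 + 0.03670j
  term(m=+4) = 0.00670 + 0.02815j   from Y*(Ω₁)=-0.40073 - 0.03681j, Y(Ω₂)=-0.02297 - 0.06814j
Σ over m = -0.10671 + 0.00000j; ×(4π/9) → -0.14900 + 0.00000j. Real part: -0.149000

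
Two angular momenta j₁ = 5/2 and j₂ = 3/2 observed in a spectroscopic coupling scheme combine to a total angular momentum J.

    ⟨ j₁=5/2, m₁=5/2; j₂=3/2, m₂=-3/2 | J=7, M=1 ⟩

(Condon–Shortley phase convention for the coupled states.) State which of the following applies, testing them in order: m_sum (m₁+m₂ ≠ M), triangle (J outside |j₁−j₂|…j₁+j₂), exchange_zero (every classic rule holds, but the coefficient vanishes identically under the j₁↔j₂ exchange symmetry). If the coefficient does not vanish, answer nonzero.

m-sum: m₁+m₂ = 5/2+(-3/2) = 1, M = 1  ✓
triangle: need |j₁−j₂| ≤ J ≤ j₁+j₂, i.e. J ∈ [1, 4]; J = 7 is outside ✗ ⇒ coefficient is 0

triangle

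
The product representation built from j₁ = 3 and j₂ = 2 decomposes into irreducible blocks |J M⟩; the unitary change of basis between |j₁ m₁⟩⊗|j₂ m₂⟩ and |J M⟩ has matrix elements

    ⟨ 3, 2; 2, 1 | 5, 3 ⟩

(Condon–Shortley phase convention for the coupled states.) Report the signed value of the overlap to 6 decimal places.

triangle: 0!·6!·4!/11! = 17280/39916800
(j±m)!: 5!·1!·3!·1!·8!·2! = 58060800
prefactor² = (2J+1)·Δ·N² = 276480
  k=0: +1/(0!·0!·1!·3!·5!·1!) = 1/720
Σ = 1/720  ⇒  CG² = 276480·(1/720)² = 8/15
CG = +√(8/15) = +0.730297

+√(8/15) ≈ +0.730297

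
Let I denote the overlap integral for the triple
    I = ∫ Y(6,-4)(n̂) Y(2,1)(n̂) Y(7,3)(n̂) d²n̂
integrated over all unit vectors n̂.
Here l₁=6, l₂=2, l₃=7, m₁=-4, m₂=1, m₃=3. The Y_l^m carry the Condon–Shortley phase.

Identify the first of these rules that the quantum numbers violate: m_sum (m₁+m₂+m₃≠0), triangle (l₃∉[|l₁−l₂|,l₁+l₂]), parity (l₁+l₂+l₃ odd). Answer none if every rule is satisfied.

Σmᵢ = 0  ✓
l₃∈[|l₁−l₂|,l₁+l₂]=[4,8], have l₃=7  ✓
Σlᵢ = 15 ⇒ odd  ✗

parity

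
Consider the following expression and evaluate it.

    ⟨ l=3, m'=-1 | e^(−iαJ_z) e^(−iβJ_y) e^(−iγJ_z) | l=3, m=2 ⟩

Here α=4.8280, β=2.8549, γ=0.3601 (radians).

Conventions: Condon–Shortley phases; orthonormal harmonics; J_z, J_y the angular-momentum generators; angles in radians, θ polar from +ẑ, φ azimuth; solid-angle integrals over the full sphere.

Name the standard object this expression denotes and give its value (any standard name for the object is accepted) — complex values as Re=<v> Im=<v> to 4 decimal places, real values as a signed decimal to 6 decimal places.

Wigner D-matrix element, Re=0.2337 Im=0.3383

This is a Wigner D-matrix element — the rotation-matrix element ⟨l m'| R(α,β,γ) |l m⟩ in the angular-momentum basis.
D^3_{-1,2}(4.8280,2.8549,0.3601) = e^{-i·-1·4.8280}·d^3_{-1,2}(2.8549)·e^{-i·2·0.3601}. Compute d first:
Half-angle: c=0.142856, s=0.989743. N=√(2·24·120·1)=75.894664
Admissible k: 3..4 (factorial args all ≥0)
  k=3: (−1)^0·75.8947/(12)·0.1429^3·0.9897^3 = +0.017877
  k=4: (−1)^1·75.8947/(24)·0.1429^1·0.9897^5 = -0.429054
d^3_{-1,2}(2.8549) = +0.017877 -0.429054 = -0.411177
D = (+0.115354-0.993324i)·(-0.411177)·(+0.751674-0.659535i) = +0.233723+0.338290i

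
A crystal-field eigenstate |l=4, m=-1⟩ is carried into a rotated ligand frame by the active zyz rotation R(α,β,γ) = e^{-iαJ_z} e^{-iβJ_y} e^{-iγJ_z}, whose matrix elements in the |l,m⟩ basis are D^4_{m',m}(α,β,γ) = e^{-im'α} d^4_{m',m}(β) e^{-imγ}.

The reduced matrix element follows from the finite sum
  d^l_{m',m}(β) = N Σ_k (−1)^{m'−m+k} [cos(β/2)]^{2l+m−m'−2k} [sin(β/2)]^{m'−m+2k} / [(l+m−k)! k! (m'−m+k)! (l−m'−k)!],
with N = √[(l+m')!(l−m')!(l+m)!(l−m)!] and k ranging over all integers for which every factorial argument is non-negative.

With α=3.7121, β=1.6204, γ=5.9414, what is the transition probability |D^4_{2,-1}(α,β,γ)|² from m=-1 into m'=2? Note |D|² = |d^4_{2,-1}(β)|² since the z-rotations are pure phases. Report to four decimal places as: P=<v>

First d^4_{2,-1}(β=1.6204), then the phase factors e^{-i(2)α} and e^{-i(-1)γ}:
With c≡cos(β/2)=0.689354 and s≡sin(β/2)=0.724425, N=[720·2·6·120]^{1/2}=1018.233765
The bounds max(0,m−m')=0 and min(l+m,l−m')=2 give 3 terms
  k=0: (−1)^3·1018.2338/(72)·0.6894^5·0.7244^3 = -0.836962
  k=1: (−1)^4·1018.2338/(48)·0.6894^3·0.7244^5 = +1.386435
  k=2: (−1)^5·1018.2338/(240)·0.6894^1·0.7244^7 = -0.306219
d^4_{2,-1}(1.6204) = -0.836962 +1.386435 -0.306219 = +0.243255
|D^4_{2,-1}|² = |d^4_{2,-1}(β)|² = (+0.243255)² = 0.059173 (the z-rotation phases have unit modulus)

P=0.0592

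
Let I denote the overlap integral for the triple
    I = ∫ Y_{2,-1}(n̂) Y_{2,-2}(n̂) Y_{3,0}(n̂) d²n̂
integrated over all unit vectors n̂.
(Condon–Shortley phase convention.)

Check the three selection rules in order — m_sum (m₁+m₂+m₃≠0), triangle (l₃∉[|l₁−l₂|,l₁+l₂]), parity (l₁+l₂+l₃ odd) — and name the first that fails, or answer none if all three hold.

azimuthal sum: -1 − 2 + 0 = -3  ✗
0 ≤ 3 ≤ 4 (triangle on l)
L = 2 + 2 + 3 = 7 (odd)

m_sum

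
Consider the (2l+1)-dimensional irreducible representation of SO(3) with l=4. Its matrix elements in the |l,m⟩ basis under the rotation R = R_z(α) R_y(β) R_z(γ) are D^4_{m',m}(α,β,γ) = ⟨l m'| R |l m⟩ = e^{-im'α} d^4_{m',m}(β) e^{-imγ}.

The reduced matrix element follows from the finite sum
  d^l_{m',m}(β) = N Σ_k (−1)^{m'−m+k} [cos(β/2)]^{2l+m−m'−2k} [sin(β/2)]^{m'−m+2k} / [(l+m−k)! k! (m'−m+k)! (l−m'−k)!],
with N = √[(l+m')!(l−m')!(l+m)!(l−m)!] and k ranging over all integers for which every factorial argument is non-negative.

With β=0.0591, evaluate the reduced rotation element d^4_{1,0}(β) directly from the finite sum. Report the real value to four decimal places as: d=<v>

d^4_{1,0}(β=0.0591) via the finite sum:
With c≡cos(β/2)=0.999563 and s≡sin(β/2)=0.029546, N=[120·6·24·24]^{1/2}=643.987578
Admissible k: 0..3 (factorial args all ≥0)
  k=0: (−1)^1·643.9876/(144)·0.9996^7·0.0295^1 = -0.131729
  k=1: (−1)^2·643.9876/(24)·0.9996^5·0.0295^3 = +0.000691
  k=2: (−1)^3·643.9876/(24)·0.9996^3·0.0295^5 = -0.000001
  k=3: (−1)^4·643.9876/(144)·0.9996^1·0.0295^7 = +0.000000
d^4_{1,0}(0.0591) = -0.131729 +0.000691 -0.000001 +0.000000 = -0.131039

d=-0.1310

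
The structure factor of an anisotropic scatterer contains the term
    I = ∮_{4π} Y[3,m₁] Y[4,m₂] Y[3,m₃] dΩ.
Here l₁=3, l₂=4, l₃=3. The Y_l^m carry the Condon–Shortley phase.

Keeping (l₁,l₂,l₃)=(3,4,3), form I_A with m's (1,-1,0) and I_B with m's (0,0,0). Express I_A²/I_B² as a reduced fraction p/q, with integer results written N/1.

Same 3,4,3: normalisation and zero-m 3j drop out of the ratio.
A: Δ: 4! 2! 4! / 11! → 1/34650; sum: t=0:+1/288 t=1:−1/24 t=2:+1/48 = -5/288; 3j²(3 4 3; 1 -1 0) = Δ·Π!·Σ² = 5/462  (sign +1)
B: Δ: 4! 2! 4! / 11! → 1/34650; sum: t=1:−1/72 t=2:+1/16 t=3:−1/72 = 5/144; 3j²(3 4 3; 0 0 0) = Δ·Π!·Σ² = 2/77  (sign -1)
I_A²/I_B² = (5/462)/(2/77) = 5/12

5/12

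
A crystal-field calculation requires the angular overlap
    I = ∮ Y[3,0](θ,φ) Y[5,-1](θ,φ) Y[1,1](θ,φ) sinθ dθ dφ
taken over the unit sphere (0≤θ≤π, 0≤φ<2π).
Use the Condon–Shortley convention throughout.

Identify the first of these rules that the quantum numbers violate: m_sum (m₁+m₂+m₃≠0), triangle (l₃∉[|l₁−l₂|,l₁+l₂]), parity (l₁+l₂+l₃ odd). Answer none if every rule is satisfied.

m₁+m₂+m₃ = 0 − 1 + 1 = 0  ✓
triangle: need |l₁−l₂| ≤ l₃ ≤ l₁+l₂ = [2,8]; l₃=1 is outside  ✗
parity: l₁+l₂+l₃ = 9 is odd

triangle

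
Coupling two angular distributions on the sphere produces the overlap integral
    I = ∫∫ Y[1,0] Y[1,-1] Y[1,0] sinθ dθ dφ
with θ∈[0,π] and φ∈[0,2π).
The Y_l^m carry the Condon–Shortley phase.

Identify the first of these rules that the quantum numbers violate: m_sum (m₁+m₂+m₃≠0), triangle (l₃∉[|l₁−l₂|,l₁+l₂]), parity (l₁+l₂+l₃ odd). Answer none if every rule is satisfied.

m_sum

m₁+m₂+m₃ = 0 − 1 + 0 = -1  ✗
triangle: |1−1|=0 ≤ l₃=1 ≤ 1+1=2
parity: l₁+l₂+l₃ = 3 is odd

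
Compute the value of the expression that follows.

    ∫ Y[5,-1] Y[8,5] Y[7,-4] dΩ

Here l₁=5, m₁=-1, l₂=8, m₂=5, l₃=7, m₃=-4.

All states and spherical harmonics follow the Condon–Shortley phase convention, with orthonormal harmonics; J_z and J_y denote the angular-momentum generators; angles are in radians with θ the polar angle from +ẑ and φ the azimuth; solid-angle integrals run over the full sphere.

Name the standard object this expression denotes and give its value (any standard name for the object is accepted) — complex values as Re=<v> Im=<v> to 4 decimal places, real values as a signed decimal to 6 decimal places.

This is a Gaunt coefficient — the integral of a triple product of spherical harmonics over the sphere.
Rules hold: Σm=0, L=20 even, 3≤7≤13.
N = 11·17·15 = 2805
Δ = 6!·4!·10!/21! = 1/814773960
Racah Σ t=1..5: t=1:−1/87091200 t=2:+1/4976640 t=3:−1/2073600 t=4:+1/4976640 t=5:−1/87091200 = -1/9676800
⇒ 3j(5 8 7; 0 0 0)² = 360/46189, sgn +1
Racah Σ t=3..6: t=3:−1/783820800 t=4:+1/69672960 t=5:−1/58060800 t=6:+1/522547200 = -1/447897600
⇒ 3j(5 8 7; -1 5 -4)² = 11/11628, sgn +1
4πI² = N·(3j₀)²·(3jₘ)² = 1650/79781
I = +1·√(0.0206816/4π) = 0.04056835

Gaunt coefficient, +0.040568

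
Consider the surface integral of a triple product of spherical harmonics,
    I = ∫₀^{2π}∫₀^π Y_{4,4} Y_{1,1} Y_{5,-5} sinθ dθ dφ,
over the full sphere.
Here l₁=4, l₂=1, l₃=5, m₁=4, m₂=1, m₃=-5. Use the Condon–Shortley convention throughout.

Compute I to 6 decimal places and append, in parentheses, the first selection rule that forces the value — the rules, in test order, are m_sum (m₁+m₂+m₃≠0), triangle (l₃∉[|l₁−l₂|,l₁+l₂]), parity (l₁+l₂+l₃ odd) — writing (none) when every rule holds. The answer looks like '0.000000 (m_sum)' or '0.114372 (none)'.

Rules hold: Σm=0, L=10 even, 3≤5≤5.
N = 9·3·11 = 297
Δ = 0!·8!·2!/11! = 1/495
Racah Σ t=0..0: t=0:+1/576 = 1/576
⇒ 3j(4 1 5; 0 0 0)² = 5/99, sgn -1
Racah Σ t=0..0: t=0:+1/80640 = 1/80640
⇒ 3j(4 1 5; 4 1 -5)² = 1/11, sgn +1
4πI² = N·(3j₀)²·(3jₘ)² = 15/11
I = -1·√(1.36364/4π) = -0.32941575
No selection rule forces the value: the integral is nonzero (none).

-0.329416 (none)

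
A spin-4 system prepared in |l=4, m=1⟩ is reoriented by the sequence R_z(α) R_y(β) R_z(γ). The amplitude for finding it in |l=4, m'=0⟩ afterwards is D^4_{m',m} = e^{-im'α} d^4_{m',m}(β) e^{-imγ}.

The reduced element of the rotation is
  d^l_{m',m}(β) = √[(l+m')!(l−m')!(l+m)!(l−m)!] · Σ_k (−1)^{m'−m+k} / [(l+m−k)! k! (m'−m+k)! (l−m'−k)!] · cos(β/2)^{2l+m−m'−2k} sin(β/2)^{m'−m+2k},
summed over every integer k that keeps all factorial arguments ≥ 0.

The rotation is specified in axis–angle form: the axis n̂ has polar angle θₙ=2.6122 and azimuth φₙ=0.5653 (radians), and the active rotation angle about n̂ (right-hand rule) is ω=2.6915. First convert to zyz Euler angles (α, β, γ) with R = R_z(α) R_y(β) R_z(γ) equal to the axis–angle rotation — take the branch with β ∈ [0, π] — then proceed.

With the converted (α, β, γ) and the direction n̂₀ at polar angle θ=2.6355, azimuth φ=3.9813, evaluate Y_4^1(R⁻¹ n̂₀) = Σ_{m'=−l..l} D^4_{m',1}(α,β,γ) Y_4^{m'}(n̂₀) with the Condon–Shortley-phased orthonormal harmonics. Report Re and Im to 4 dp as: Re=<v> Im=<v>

Re=-0.0475 Im=-0.0154

Axis–angle → zyz. n̂ = (sinθₙcosφₙ, sinθₙsinφₙ, cosθₙ) = (+0.426444, +0.270518, -0.863114), ω = 2.6915.
R = I cosω + sinω [n̂]ₓ + (1−cosω) n̂n̂ᵀ gives
  R = [-0.554809, +0.594729, -0.581794; -0.156265, -0.761335, -0.629246; -0.817171, -0.258198, +0.515331]
β = atan2(√(R₁₃²+R₂₃²), R₃₃) = 1.029402; α = atan2(R₂₃, R₁₃) mod 2π = 3.966154; γ = atan2(R₃₂, −R₃₁) mod 2π = 5.977146
Need the full column D^4_{m',1} for m'=−4..4 at α=3.9662, β=1.0294, γ=5.9771.
cos(β/2)=0.870440, sin(β/2)=0.492275
d^4_{-4,1}: single k=5 term ⇒ +0.142675;  D = -0.127674-0.063684i
d^4_{-3,1}: k∈[4..5] ⇒ +0.445969 -0.085584 = +0.360385;  D = +0.337045-0.127585i
d^4_{-2,1}: k∈[3..5] ⇒ +0.843008 -0.404446 +0.025872 = +0.464434;  D = -0.174149+0.430547i
d^4_{-1,1}: k∈[2..5] ⇒ +1.054017 -1.011362 +0.161739 -0.003449 = +0.200945;  D = -0.085626-0.181789i
d^4_{0,1}: k∈[1..4] ⇒ +0.833478 -1.599495 +0.511588 -0.027271 = -0.281700;  D = -0.268611-0.084872i
d^4_{1,1}: k∈[0..3] ⇒ +0.329541 -1.581026 +1.011362 -0.107826 = -0.347948;  D = +0.302211-0.172442i
d^4_{2,1}: k∈[0..2] ⇒ -0.790706 +1.264512 -0.269631 = +0.204175;  D = +0.046093-0.198904i
d^4_{3,1}: k∈[0..1] ⇒ +0.836600 -0.445969 = +0.390632;  D = +0.219550+0.323096i
d^4_{4,1}: single k=0 term ⇒ -0.446078;  D = +0.441110+0.066391i
Y_4^{m'}(θ=2.6355,φ=3.9813) and Σ D·Y over m':
  (-0.1277-0.0637i)·(-0.0239+0.0053i)  (+0.3370-0.1276i)·(-0.1013-0.0727i)  (-0.1741+0.4305i)·(-0.0371-0.3403i)  (-0.0856-0.1818i)·(+0.3154-0.3517i)  (-0.2686-0.0849i)·(+0.0564+0.0000i)  (+0.3022-0.1724i)·(-0.3154-0.3517i)  (+0.0461-0.1989i)·(-0.0371+0.3403i)  (+0.2195+0.3231i)·(+0.1013-0.0727i)  (+0.4411+0.0664i)·(-0.0239-0.0053i)
Y_4^1(R⁻¹ n̂) = -0.047547-0.015408i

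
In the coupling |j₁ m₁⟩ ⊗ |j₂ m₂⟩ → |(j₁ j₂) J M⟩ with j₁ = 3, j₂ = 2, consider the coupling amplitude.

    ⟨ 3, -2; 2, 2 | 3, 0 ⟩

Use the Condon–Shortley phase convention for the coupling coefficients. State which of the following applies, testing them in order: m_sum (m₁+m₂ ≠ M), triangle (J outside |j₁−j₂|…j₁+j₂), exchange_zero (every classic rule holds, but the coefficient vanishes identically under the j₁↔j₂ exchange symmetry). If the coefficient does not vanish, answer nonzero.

nonzero

m-sum: m₁+m₂ = -2+2 = 0, M = 0  ✓
triangle: |j₁−j₂| = 1 ≤ J = 3 ≤ j₁+j₂ = 5  ✓
exchange: j₁≠j₂ or m₁≠m₂ — the exchange symmetry imposes no constraint here
value check: CG = +√(1/3) = +0.577350 ≠ 0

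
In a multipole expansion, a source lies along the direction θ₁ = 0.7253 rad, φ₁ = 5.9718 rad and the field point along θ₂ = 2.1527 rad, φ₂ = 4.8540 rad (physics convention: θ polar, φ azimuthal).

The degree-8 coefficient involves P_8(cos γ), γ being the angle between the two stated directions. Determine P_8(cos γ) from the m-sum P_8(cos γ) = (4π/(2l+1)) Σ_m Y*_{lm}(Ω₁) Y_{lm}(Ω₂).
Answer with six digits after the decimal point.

Summing Y*_{l m}(θ₁,φ₁)·Y_{l m}(θ₂,φ₂) over m ∈ [−8, 8]; prefactor 4π/(2·8+1) = 0.739198:
  term(m=-8) = -0.00209 + 0.00110j   from Y*(Ω₁)=-0.01538 - 0.01170j, Y(Ω₂)=0.05186 - 0.11075j
  term(m=-7) = -0.00082 - 0.02805j   from Y*(Ω₁)=-0.04988 - 0.07153j, Y(Ω₂)=0.26928 + 0.17624j
  term(m=-6) = 0.09776 + 0.04408j   from Y*(Ω₁)=-0.06957 - 0.22690j, Y(Ω₂)=-0.29834 + 0.33938j
  term(m=-5) = -0.09032 + 0.07518j   from Y*(Ω₁)=0.00585 - 0.42198j, Y(Ω₂)=-0.18110 - 0.21153j
  term(m=-4) = 0.01623 + 0.06598j   from Y*(Ω₁)=0.14280 - 0.42345j, Y(Ω₂)=-0.12830 + 0.08159j
  term(m=-3) = -0.04528 - 0.00974j   from Y*(Ω₁)=0.07595 - 0.10273j, Y(Ω₂)=-0.14943 - 0.33032j
  term(m=-2) = -0.00615 + 0.00785j   from Y*(Ω₁)=-0.25964 + 0.18645j, Y(Ω₂)=0.02994 - 0.00871j
  term(m=-1) = 0.04440 + 0.09122j   from Y*(Ω₁)=-0.28218 + 0.09082j, Y(Ω₂)=-0.04830 - 0.33880j
  term(m=+0) = 0.01981 + 0.00000j   from Y*(Ω₁)=0.23636 + 0.00000j, Y(Ω₂)=0.08382 + 0.00000j
  term(m=+1) = 0.04440 - 0.09122j   from Y*(Ω₁)=0.28218 + 0.09082j, Y(Ω₂)=0.04830 - 0.33880j
  term(m=+2) = -0.00615 - 0.00785j   from Y*(Ω₁)=-0.25964 - 0.18645j, Y(Ω₂)=0.02994 + 0.00871j
  term(m=+3) = -0.04528 + 0.00974j   from Y*(Ω₁)=-0.07595 - 0.10273j, Y(Ω₂)=0.14943 - 0.33032j
  term(m=+4) = 0.01623 - 0.06598j   from Y*(Ω₁)=0.14280 + 0.42345j, Y(Ω₂)=-0.12830 - 0.08159j
  term(m=+5) = -0.09032 - 0.07518j   from Y*(Ω₁)=-0.00585 - 0.42198j, Y(Ω₂)=0.18110 - 0.21153j
  term(m=+6) = 0.09776 - 0.04408j   from Y*(Ω₁)=-0.06957 + 0.22690j, Y(Ω₂)=-0.29834 - 0.33938j
  term(m=+7) = -0.00082 + 0.02805j   from Y*(Ω₁)=0.04988 - 0.07153j, Y(Ω₂)=-0.26928 + 0.17624j
  term(m=+8) = -0.00209 - 0.00110j   from Y*(Ω₁)=-0.01538 + 0.01170j, Y(Ω₂)=0.05186 + 0.11075j
Total Σ_m = 0.04726 - 0.00000j. Multiply by 0.739198: 0.03493 - 0.00000j. P_8(cos γ) = 0.034931

0.034931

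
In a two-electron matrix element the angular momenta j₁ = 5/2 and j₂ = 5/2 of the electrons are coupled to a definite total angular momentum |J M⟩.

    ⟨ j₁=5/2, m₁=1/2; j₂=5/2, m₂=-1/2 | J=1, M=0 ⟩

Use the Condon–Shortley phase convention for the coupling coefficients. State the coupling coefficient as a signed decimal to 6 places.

+√(1/70) = +0.119523

√[3·4!1!1!/7! · 3!2!2!3!1!1!] = √(72/35)
  +(−1)^1/∏(1,3,1,1,0,0)! = -1/6  (running -1/6)
  +(−1)^2/∏(2,2,0,0,1,1)! = 1/4  (running 1/12)
⟨..|..⟩ = √(72/35)·(1/12) = +0.119523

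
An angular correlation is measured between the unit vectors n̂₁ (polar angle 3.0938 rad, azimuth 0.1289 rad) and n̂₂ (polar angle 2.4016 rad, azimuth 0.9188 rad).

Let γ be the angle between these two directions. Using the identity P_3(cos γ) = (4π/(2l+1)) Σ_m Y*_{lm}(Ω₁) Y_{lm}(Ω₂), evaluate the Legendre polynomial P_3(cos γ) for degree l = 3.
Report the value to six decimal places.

Term-by-term m-sum for l=3 (normalisation 4π/7 = 1.795196):
  m=-3: (0.00004 + 0.00002j) × (-0.11853 - 0.04806j) = -0.00000 - 0.00000j  (running Σ = -0.00000 - 0.00000j)
  m=-2: (-0.00225 - 0.00059j) × (0.09047 + 0.33099j) = -0.00001 - 0.00080j  (running Σ = -0.00001 - 0.00080j)
  m=-1: (0.06107 + 0.00792j) × (0.22832 - 0.29909j) = 0.01631 - 0.01646j  (running Σ = 0.01630 - 0.01726j)
  m=0: (-0.74125 + 0.00000j) × (0.07531 + 0.00000j) = -0.05582 + 0.00000j  (running Σ = -0.03952 - 0.01726j)
  m=1: (-0.06107 + 0.00792j) × (-0.22832 - 0.29909j) = 0.01631 + 0.01646j  (running Σ = -0.02321 - 0.00080j)
  m=2: (-0.00225 + 0.00059j) × (0.09047 - 0.33099j) = -0.00001 + 0.00080j  (running Σ = -0.02322 - 0.00000j)
  m=3: (-0.00004 + 0.00002j) × (0.11853 - 0.04806j) = -0.00000 + 0.00000j  (running Σ = -0.02322 + 0.00000j)
Total Σ_m = -0.02322 + 0.00000j. Multiply by 1.795196: -0.04169 + 0.00000j. P_3(cos γ) = -0.041693

-0.041693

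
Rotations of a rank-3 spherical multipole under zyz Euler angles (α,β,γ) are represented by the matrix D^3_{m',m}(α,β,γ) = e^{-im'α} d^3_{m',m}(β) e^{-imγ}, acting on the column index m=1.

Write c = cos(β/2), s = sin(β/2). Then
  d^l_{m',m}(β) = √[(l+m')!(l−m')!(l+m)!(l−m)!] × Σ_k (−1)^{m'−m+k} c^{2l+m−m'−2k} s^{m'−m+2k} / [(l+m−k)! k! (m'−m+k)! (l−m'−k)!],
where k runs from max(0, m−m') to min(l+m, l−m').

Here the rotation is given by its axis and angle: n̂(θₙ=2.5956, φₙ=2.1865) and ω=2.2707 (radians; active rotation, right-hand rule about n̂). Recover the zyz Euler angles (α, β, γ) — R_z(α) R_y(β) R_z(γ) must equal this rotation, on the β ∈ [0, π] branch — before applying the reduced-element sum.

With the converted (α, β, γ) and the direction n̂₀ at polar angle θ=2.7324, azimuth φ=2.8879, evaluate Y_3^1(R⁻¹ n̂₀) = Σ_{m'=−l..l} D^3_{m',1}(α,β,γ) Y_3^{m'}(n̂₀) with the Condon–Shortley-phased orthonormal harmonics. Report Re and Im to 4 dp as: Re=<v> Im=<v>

Re=-0.0127 Im=-0.4418

Axis–angle → zyz. n̂ = (sinθₙcosφₙ, sinθₙsinφₙ, cosθₙ) = (-0.299894, +0.423912, -0.854612), ω = 2.2707.
R = I cosω + sinω [n̂]ₓ + (1−cosω) n̂n̂ᵀ gives
  R = [-0.496276, +0.444679, +0.745635; -0.862714, -0.348689, -0.366252; +0.097130, -0.825032, +0.556676]
β = atan2(√(R₁₃²+R₂₃²), R₃₃) = 0.980417; α = atan2(R₂₃, R₁₃) mod 2π = 5.826607; γ = atan2(R₃₂, −R₃₁) mod 2π = 4.595200
Need the full column D^3_{m',1} for m'=−3..3 at α=5.8266, β=0.9804, γ=4.5952.
cos(β/2)=0.882235, sin(β/2)=0.470810
d^3_{-3,1}: single k=4 term ⇒ +0.148114;  D = +0.140676+0.046346i
d^3_{-2,1}: k∈[3..4] ⇒ +0.453230 -0.064537 = +0.388693;  D = +0.277737+0.271927i
d^3_{-1,1}: k∈[2..4] ⇒ +0.805710 -0.305943 +0.010891 = +0.510659;  D = +0.170004+0.481530i
d^3_{0,1}: k∈[1..3] ⇒ +0.871680 -0.744733 +0.070697 = +0.197644;  D = -0.023109+0.196288i
d^3_{1,1}: k∈[0..2] ⇒ +0.471525 -1.074280 +0.229457 = -0.373298;  D = +0.202626-0.313518i
d^3_{2,1}: k∈[0..1] ⇒ -0.795731 +0.453230 = -0.342501;  D = +0.293687-0.176224i
d^3_{3,1}: single k=0 term ⇒ +0.520084;  D = -0.518255+0.043569i
Y_3^{m'}(θ=2.7324,φ=2.8879) and Σ D·Y over m':
  (+0.1407+0.0463i)·(-0.0190-0.0181i)  (+0.2777+0.2719i)·(-0.1297-0.0721i)  (+0.1700+0.4815i)·(-0.3994-0.1035i)  (-0.0231+0.1963i)·(-0.4138+0.0000i)  (+0.2026-0.3135i)·(+0.3994-0.1035i)  (+0.2937-0.1762i)·(-0.1297+0.0721i)  (-0.5183+0.0436i)·(+0.0190-0.0181i)
Y_3^1(R⁻¹ n̂) = -0.012731-0.441779i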